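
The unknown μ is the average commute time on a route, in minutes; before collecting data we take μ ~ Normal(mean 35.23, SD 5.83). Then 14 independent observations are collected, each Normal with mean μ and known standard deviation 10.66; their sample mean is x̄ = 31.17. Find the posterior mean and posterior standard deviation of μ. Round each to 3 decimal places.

Posterior mean ≈ 31.953; posterior SD ≈ 2.560

Prior precision 1/τ₀² = 1/5.83² = 0.0294214; data precision n/σ² = 14/10.66² = 0.123201.
Posterior precision = 0.0294214 + 0.123201 = 0.152622, giving posterior SD = 1/√0.152622 = 2.560.
Posterior mean = (0.0294214·35.23 + 0.123201·31.17) / 0.152622 = 31.953.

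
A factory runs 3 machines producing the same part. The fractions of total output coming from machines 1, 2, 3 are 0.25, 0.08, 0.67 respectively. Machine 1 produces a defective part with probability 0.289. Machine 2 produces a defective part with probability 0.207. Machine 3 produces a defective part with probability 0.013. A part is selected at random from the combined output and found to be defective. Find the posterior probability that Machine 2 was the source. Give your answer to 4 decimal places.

Posterior probability ≈ 0.1698

P(defective|M1) = 0.289; P(defective|M2) = 0.207; P(defective|M3) = 0.013.
Prior × likelihood for each source: 0.25·0.289=0.07225, 0.08·0.207=0.01656, 0.67·0.013=0.008710. Summing gives P(defective) = 0.097520.
P(Machine 2 | defective) = 0.01656 / 0.097520 = 0.1698.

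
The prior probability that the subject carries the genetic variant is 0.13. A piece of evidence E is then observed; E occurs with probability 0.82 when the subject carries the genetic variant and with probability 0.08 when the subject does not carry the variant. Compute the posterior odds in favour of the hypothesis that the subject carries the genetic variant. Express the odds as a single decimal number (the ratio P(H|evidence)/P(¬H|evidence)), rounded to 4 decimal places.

Prior odds = 0.13/(1−0.13) = 0.14943. In log-odds, ln(0.14943) = -1.9010.
Add log likelihood ratio: ln(10.250) = 2.3273.
Posterior log-odds = 0.42632, so posterior odds = exp(0.42632) = 1.5316.

Posterior odds ≈ 1.5316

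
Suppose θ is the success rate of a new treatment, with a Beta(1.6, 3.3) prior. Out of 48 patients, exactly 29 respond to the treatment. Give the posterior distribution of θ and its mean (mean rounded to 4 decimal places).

The binomial likelihood is conjugate to the Beta prior: with 29 successes and 19 failures, the posterior is Beta(1.6+29, 3.3+19) = Beta(30.6, 22.3).
Posterior mean = α/(α+β) = 30.6/52.9 = 0.5784.

Posterior: Beta(30.6, 22.3); mean ≈ 0.5784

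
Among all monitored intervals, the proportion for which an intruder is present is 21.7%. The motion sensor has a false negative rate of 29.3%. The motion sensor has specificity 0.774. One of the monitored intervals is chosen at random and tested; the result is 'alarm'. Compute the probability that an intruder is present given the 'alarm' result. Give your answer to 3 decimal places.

P(H | E) ≈ 0.464

Write H for 'an intruder is present'. Prior odds H:¬H = 0.217/0.783 = 0.27714. For the 'alarm' outcome, the likelihood ratio is 0.707/0.226 = 3.1283.
Posterior odds = 0.27714 × 3.1283 = 0.86698, so P(H|E) = 0.86698/(1+0.86698) = 0.464.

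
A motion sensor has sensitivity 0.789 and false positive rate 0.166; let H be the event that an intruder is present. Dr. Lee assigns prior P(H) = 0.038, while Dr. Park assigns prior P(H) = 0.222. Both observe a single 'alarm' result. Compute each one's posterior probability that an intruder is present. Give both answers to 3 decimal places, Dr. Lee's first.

Dr. Lee: 0.158; Dr. Park: 0.576

The likelihood ratio for an 'alarm' result is 0.789/0.166 = 4.7530.
Dr. Lee: prior odds 0.038/0.962 = 0.039501; posterior odds 0.18775; posterior probability 0.158.
Dr. Park: prior odds 0.222/0.778 = 0.28535; posterior odds 1.3563; posterior probability 0.576.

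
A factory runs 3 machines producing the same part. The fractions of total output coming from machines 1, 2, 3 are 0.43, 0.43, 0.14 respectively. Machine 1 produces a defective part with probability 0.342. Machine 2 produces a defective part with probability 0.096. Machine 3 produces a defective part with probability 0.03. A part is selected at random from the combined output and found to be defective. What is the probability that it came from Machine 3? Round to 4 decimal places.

Posterior probability ≈ 0.0218

Tabulate prior·likelihood by source: [1] prior 0.43, lik 0.342, product 0.1471; [2] prior 0.43, lik 0.096, product 0.04128; [3] prior 0.14, lik 0.03, product 0.004200.
Normalizing constant = 0.19254; the posterior for Machine 3 is its product over the sum, 0.004200/0.19254 = 0.0218.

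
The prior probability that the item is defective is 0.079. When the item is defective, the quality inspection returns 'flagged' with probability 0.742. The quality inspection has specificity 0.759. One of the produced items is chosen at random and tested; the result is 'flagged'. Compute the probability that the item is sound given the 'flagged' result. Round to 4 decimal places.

P(¬H | E) ≈ 0.7911

Write H for 'the item is defective'. Prior odds H:¬H = 0.079/0.921 = 0.085776. For the 'flagged' outcome, the likelihood ratio is 0.742/0.241 = 3.0788.
Posterior odds = 0.085776 × 3.0788 = 0.26409, so P(H|E) = 0.26409/(1+0.26409) = 0.2089. Then P(¬H|E) = 1 − 0.2089 = 0.7911.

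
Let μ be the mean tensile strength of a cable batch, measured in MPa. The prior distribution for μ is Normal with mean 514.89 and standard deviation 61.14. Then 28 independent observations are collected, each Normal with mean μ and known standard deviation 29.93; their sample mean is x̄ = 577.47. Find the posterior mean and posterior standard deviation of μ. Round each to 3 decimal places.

With known σ, the Normal prior is conjugate. Weight on the data is w = (n/σ²)/(n/σ² + 1/τ₀²) = 0.0312568/(0.0312568+0.00026752) = 0.99151.
Posterior mean = w·x̄ + (1−w)·μ₀ = 0.99151·577.47 + 0.0084860·514.89 = 576.939. Posterior variance = 1/(0.0312568+0.00026752) = 31.7215, so SD = 5.632.

Posterior mean ≈ 576.939; posterior SD ≈ 5.632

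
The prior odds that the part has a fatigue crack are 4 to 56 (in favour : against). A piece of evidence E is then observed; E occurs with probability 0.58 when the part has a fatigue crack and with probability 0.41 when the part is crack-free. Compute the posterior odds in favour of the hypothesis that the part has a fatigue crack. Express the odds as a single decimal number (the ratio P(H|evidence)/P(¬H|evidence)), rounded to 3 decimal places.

Posterior odds ≈ 0.101

Prior odds = 4/56 = 0.071429.
Likelihood ratio for E = 0.58/0.41 = 1.4146.
Posterior odds = prior odds × LR = 0.10105.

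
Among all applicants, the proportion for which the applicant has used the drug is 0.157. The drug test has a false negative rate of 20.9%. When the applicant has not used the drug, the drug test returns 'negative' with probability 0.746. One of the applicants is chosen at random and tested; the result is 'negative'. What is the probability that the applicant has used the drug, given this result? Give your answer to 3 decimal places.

Write H for 'the applicant has used the drug'. Prior odds H:¬H = 0.157/0.843 = 0.18624. For the 'negative' outcome, the likelihood ratio is 0.209/0.746 = 0.28016.
Posterior odds = 0.18624 × 0.28016 = 0.052177, so P(H|E) = 0.052177/(1+0.052177) = 0.050.

P(H | E) ≈ 0.050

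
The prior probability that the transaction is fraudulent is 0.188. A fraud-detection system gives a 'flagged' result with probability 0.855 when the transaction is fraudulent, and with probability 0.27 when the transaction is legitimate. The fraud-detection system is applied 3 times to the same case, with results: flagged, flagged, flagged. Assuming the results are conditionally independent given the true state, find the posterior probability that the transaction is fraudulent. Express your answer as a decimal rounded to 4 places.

Posterior P(H) ≈ 0.8803

With H the event that the transaction is fraudulent, the joint likelihood of the observed sequence is P(data|H) = 0.855·0.855·0.855 = 0.62503 and P(data|¬H) = 0.27·0.27·0.27 = 0.019683.
Bayes: P(H|data) = 0.188·0.62503 / (0.188·0.62503 + 0.812·0.019683) = 0.11750/0.13349 = 0.8803.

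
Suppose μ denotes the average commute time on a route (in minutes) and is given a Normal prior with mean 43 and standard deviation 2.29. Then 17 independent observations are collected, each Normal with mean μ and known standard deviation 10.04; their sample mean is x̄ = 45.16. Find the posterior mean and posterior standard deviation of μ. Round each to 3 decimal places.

Posterior mean ≈ 44.014; posterior SD ≈ 1.668

Prior precision 1/τ₀² = 1/2.29² = 0.190690; data precision n/σ² = 17/10.04² = 0.168648.
Posterior precision = 0.190690 + 0.168648 = 0.359339, giving posterior SD = 1/√0.359339 = 1.668.
Posterior mean = (0.190690·43 + 0.168648·45.16) / 0.359339 = 44.014.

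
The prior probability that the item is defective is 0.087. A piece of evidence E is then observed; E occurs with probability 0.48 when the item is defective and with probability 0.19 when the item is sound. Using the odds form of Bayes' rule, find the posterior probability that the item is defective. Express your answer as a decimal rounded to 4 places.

Posterior probability ≈ 0.1940

Prior odds = 0.087/(1−0.087) = 0.095290. In log-odds, ln(0.095290) = -2.3508.
Add log likelihood ratio: ln(2.5263) = 0.92676.
Posterior log-odds = -1.4241, so posterior odds = exp(-1.4241) = 0.24073. Converting, P(H|E) = 0.24073/1.2407 = 0.1940.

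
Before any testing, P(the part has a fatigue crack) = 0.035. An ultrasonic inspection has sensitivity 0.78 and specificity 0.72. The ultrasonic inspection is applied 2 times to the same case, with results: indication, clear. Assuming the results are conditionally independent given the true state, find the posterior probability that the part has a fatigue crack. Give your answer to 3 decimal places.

With H the event that the part has a fatigue crack, the joint likelihood of the observed sequence is P(data|H) = 0.78·0.22 = 0.17160 and P(data|¬H) = 0.28·0.72 = 0.20160.
Bayes: P(H|data) = 0.035·0.17160 / (0.035·0.17160 + 0.965·0.20160) = 0.0060060/0.20055 = 0.0299.

Posterior P(H) ≈ 0.030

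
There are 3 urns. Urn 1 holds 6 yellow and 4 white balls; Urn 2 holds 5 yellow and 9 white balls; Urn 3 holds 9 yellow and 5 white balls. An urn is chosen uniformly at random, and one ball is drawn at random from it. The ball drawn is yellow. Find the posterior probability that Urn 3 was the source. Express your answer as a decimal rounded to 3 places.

Posterior probability ≈ 0.402

P(yellow|Urn 1) = 0.6; P(yellow|Urn 2) = 0.3571; P(yellow|Urn 3) = 0.6429.
Prior × likelihood for each source: 0.333333·0.6=0.2000, 0.333333·0.3571=0.1190, 0.333333·0.6429=0.2143. Summing gives P(yellow) = 0.53333.
P(Urn 3 | yellow) = 0.2143 / 0.53333 = 0.402.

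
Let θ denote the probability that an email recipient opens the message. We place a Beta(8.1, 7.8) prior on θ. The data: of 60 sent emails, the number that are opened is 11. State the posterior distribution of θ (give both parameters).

Observing 11 successes and 49 failures updates Beta(8.1, 7.8) by adding the success and failure counts to the two shape parameters: α = 8.1+11 = 19.1, β = 7.8+49 = 56.8.

Posterior: Beta(19.1, 56.8)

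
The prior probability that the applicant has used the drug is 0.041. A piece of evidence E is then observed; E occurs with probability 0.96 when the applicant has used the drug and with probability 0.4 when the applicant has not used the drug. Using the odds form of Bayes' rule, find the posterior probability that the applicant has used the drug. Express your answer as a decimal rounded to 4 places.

Prior odds = 0.041/(1−0.041) = 0.042753.
Likelihood ratio for E = 0.96/0.4 = 2.4000.
Posterior odds = prior odds × LR = 0.10261.
Posterior probability = odds/(1+odds) = 0.10261/1.1026 = 0.0931.

Posterior probability ≈ 0.0931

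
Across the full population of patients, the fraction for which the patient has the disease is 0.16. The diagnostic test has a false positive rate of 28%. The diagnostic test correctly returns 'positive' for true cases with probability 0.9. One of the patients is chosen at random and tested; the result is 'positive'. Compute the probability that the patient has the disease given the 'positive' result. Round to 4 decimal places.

Write H for 'the patient has the disease'. Prior odds H:¬H = 0.16/0.84 = 0.19048. For the 'positive' outcome, the likelihood ratio is 0.9/0.28 = 3.2143.
Posterior odds = 0.19048 × 3.2143 = 0.61224, so P(H|E) = 0.61224/(1+0.61224) = 0.3797.

P(H | E) ≈ 0.3797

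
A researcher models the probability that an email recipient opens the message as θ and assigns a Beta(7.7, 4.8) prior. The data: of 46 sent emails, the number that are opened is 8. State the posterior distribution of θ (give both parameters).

The binomial likelihood is conjugate to the Beta prior: with 8 successes and 38 failures, the posterior is Beta(7.7+8, 4.8+38) = Beta(15.7, 42.8).

Posterior: Beta(15.7, 42.8)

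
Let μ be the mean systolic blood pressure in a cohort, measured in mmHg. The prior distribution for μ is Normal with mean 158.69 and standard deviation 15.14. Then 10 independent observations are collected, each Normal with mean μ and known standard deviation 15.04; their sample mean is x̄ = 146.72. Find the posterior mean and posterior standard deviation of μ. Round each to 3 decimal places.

Prior precision 1/τ₀² = 1/15.14² = 0.00436263; data precision n/σ² = 10/15.04² = 0.0442084.
Posterior precision = 0.00436263 + 0.0442084 = 0.0485710, giving posterior SD = 1/√0.0485710 = 4.537.
Posterior mean = (0.00436263·158.69 + 0.0442084·146.72) / 0.0485710 = 147.795.

Posterior mean ≈ 147.795; posterior SD ≈ 4.537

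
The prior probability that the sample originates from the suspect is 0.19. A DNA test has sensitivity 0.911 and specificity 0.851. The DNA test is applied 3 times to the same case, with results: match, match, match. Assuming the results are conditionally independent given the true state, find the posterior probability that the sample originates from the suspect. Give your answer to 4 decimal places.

With H the event that the sample originates from the suspect, the joint likelihood of the observed sequence is P(data|H) = 0.911·0.911·0.911 = 0.75606 and P(data|¬H) = 0.149·0.149·0.149 = 0.0033079.
Bayes: P(H|data) = 0.19·0.75606 / (0.19·0.75606 + 0.81·0.0033079) = 0.14365/0.14633 = 0.9817.

Posterior P(H) ≈ 0.9817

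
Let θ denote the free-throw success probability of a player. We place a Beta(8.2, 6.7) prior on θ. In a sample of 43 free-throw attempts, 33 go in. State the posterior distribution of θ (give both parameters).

The binomial likelihood is conjugate to the Beta prior: with 33 successes and 10 failures, the posterior is Beta(8.2+33, 6.7+10) = Beta(41.2, 16.7).

Posterior: Beta(41.2, 16.7)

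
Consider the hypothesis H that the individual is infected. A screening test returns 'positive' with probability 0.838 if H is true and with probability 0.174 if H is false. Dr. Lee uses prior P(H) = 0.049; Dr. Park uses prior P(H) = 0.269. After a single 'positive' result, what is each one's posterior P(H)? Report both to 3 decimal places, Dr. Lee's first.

Dr. Lee: 0.199; Dr. Park: 0.639

P('+'|H) = 0.838, P('+'|¬H) = 0.174.
Dr. Lee: numerator 0.838·0.049 = 0.041062; evidence = 0.041062+0.174·0.951 = 0.20654; posterior = 0.199.
Dr. Park: numerator 0.838·0.269 = 0.22542; evidence = 0.22542+0.174·0.731 = 0.35262; posterior = 0.639.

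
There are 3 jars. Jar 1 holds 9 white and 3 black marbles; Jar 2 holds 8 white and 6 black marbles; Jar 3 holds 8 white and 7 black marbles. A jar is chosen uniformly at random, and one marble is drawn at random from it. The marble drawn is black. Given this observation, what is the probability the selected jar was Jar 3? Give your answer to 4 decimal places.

Posterior probability ≈ 0.4075

P(black|Jar 1) = 0.25; P(black|Jar 2) = 0.4286; P(black|Jar 3) = 0.4667.
Prior × likelihood for each source: 0.333333·0.25=0.08333, 0.333333·0.4286=0.1429, 0.333333·0.4667=0.1556. Summing gives P(black) = 0.38175.
P(Jar 3 | black) = 0.1556 / 0.38175 = 0.4075.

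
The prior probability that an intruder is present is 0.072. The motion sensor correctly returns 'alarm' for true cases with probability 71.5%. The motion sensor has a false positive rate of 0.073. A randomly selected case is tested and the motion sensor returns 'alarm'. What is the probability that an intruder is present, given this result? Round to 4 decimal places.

Write H for 'an intruder is present'. Prior odds H:¬H = 0.072/0.928 = 0.077586. For the 'alarm' outcome, the likelihood ratio is 0.715/0.073 = 9.7945.
Posterior odds = 0.077586 × 9.7945 = 0.75992, so P(H|E) = 0.75992/(1+0.75992) = 0.4318.

P(H | E) ≈ 0.4318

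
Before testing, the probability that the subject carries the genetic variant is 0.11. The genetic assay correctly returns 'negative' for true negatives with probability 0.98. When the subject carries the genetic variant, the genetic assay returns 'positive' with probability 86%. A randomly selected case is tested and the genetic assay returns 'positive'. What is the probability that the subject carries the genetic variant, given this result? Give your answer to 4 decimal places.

P(H | E) ≈ 0.8416

Let H be the event that the subject carries the genetic variant. P(H) = 0.11, so P(¬H) = 0.89. With E the 'positive' result, P(E|H) = 0.86 and P(E|¬H) = 0.02.
P(E) = 0.86·0.11 + 0.02·0.89 = 0.094600 + 0.017800 = 0.11240.
By Bayes' theorem, P(H|E) = 0.094600 / 0.11240 = 0.8416.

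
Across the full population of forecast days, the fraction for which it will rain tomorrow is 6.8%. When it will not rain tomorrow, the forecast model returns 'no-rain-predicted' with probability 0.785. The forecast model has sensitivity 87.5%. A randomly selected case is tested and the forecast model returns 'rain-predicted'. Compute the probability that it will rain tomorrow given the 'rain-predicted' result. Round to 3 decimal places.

P(H | E) ≈ 0.229

Write H for 'it will rain tomorrow'. Prior odds H:¬H = 0.068/0.932 = 0.072961. For the 'rain-predicted' outcome, the likelihood ratio is 0.875/0.215 = 4.0698.
Posterior odds = 0.072961 × 4.0698 = 0.29694, so P(H|E) = 0.29694/(1+0.29694) = 0.229.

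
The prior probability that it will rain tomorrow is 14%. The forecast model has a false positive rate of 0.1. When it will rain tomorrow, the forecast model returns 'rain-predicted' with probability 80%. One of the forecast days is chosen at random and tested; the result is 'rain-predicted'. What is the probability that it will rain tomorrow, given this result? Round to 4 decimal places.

P(H | E) ≈ 0.5657

Write H for 'it will rain tomorrow'. Prior odds H:¬H = 0.14/0.86 = 0.16279. For the 'rain-predicted' outcome, the likelihood ratio is 0.8/0.1 = 8.0000.
Posterior odds = 0.16279 × 8.0000 = 1.3023, so P(H|E) = 1.3023/(1+1.3023) = 0.5657.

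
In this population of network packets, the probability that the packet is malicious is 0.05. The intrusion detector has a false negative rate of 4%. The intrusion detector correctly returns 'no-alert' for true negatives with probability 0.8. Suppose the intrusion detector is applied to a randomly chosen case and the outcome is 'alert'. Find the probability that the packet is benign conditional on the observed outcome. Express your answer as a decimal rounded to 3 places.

Write H for 'the packet is malicious'. Prior odds H:¬H = 0.05/0.95 = 0.052632. For the 'alert' outcome, the likelihood ratio is 0.96/0.2 = 4.8000.
Posterior odds = 0.052632 × 4.8000 = 0.25263, so P(H|E) = 0.25263/(1+0.25263) = 0.202. Then P(¬H|E) = 1 − 0.202 = 0.798.

P(¬H | E) ≈ 0.798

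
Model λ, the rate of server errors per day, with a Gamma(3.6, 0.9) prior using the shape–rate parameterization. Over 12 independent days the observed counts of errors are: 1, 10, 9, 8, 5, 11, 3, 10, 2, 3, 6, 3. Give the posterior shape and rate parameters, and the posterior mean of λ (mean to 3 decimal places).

Posterior: Gamma(shape=74.6, rate=12.9); mean ≈ 5.783

The Poisson likelihood adds the total count to the shape and the number of exposure periods to the rate. Here ∑xᵢ = 71 and n = 12, so shape 3.6→74.6 and rate 0.9→12.9.
E[λ | data] = 74.6/12.9 = 5.783.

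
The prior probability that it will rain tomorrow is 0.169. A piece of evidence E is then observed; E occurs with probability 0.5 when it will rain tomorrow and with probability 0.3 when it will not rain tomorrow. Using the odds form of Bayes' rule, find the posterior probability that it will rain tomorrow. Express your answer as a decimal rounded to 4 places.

Prior odds = 0.169/(1−0.169) = 0.20337.
Likelihood ratio for E = 0.5/0.3 = 1.6667.
Posterior odds = prior odds × LR = 0.33895.
Posterior probability = odds/(1+odds) = 0.33895/1.3389 = 0.2531.

Posterior probability ≈ 0.2531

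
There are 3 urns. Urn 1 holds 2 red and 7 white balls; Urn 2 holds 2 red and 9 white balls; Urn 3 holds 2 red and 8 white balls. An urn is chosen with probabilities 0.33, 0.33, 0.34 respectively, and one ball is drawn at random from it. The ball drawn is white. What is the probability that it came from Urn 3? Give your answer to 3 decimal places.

P(white|Urn 1) = 0.7778; P(white|Urn 2) = 0.8182; P(white|Urn 3) = 0.8.
Prior × likelihood for each source: 0.33·0.7778=0.2567, 0.33·0.8182=0.2700, 0.34·0.8=0.2720. Summing gives P(white) = 0.79867.
P(Urn 3 | white) = 0.2720 / 0.79867 = 0.341.

Posterior probability ≈ 0.341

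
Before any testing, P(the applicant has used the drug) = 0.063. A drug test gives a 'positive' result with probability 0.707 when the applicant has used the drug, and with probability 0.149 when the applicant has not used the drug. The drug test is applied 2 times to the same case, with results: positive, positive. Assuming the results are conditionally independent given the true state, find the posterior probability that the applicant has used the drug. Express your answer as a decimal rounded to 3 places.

Posterior P(H) ≈ 0.602

Let H be the event that the applicant has used the drug; start with P(H) = 0.063. P('positive'|H) = 0.707, P('positive'|¬H) = 0.149.
Update on result 1 ('positive'): P(H) ← 0.707·0.0630 / (0.707·0.0630 + 0.149·0.9370) = 0.044541/0.18415 = 0.2419.
Update on result 2 ('positive'): P(H) ← 0.707·0.2419 / (0.707·0.2419 + 0.149·0.7581) = 0.17100/0.28396 = 0.6022.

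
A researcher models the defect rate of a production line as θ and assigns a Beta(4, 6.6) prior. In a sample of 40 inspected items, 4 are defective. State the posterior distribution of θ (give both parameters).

Posterior: Beta(8, 42.6)

The binomial likelihood is conjugate to the Beta prior: with 4 successes and 36 failures, the posterior is Beta(4+4, 6.6+36) = Beta(8, 42.6).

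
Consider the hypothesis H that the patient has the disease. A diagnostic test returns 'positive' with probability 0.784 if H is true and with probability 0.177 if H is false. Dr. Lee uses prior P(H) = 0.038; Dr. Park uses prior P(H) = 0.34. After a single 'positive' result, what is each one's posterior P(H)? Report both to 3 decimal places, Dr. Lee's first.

P('+'|H) = 0.784, P('+'|¬H) = 0.177.
Dr. Lee: numerator 0.784·0.038 = 0.029792; evidence = 0.029792+0.177·0.962 = 0.20007; posterior = 0.149.
Dr. Park: numerator 0.784·0.34 = 0.26656; evidence = 0.26656+0.177·0.66 = 0.38338; posterior = 0.695.

Dr. Lee: 0.149; Dr. Park: 0.695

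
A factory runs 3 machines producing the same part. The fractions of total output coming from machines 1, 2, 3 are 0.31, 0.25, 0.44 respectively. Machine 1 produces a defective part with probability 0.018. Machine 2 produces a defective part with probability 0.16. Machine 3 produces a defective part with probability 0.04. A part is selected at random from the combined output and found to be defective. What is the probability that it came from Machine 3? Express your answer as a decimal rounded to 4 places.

Posterior probability ≈ 0.2786

Tabulate prior·likelihood by source: [1] prior 0.31, lik 0.018, product 0.005580; [2] prior 0.25, lik 0.16, product 0.04000; [3] prior 0.44, lik 0.04, product 0.01760.
Normalizing constant = 0.063180; the posterior for Machine 3 is its product over the sum, 0.01760/0.063180 = 0.2786.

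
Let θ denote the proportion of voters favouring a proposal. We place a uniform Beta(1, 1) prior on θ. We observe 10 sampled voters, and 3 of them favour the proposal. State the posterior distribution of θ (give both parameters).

Posterior: Beta(4, 8)

Observing 3 successes and 7 failures updates Beta(1, 1) by adding the success and failure counts to the two shape parameters: α = 1+3 = 4, β = 1+7 = 8.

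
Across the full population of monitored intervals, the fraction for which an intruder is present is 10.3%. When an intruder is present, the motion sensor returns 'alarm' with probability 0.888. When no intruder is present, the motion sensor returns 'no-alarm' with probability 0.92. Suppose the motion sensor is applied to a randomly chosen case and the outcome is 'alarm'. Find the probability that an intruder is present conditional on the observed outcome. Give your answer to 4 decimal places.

P(H | E) ≈ 0.5604

Let H be the event that an intruder is present. P(H) = 0.103, so P(¬H) = 0.897. With E the 'alarm' result, P(E|H) = 0.888 and P(E|¬H) = 0.08.
P(E) = 0.888·0.103 + 0.08·0.897 = 0.091464 + 0.071760 = 0.16322.
By Bayes' theorem, P(H|E) = 0.091464 / 0.16322 = 0.5604.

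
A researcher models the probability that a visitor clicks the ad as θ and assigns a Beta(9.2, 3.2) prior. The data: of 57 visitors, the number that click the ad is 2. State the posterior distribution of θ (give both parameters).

Posterior: Beta(11.2, 58.2)

Observing 2 successes and 55 failures updates Beta(9.2, 3.2) by adding the success and failure counts to the two shape parameters: α = 9.2+2 = 11.2, β = 3.2+55 = 58.2.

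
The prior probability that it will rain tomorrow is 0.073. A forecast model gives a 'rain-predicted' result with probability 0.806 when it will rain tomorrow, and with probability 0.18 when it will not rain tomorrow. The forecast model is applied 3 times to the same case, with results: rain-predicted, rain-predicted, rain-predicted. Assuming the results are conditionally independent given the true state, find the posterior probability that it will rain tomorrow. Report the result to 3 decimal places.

With H the event that it will rain tomorrow, the joint likelihood of the observed sequence is P(data|H) = 0.806·0.806·0.806 = 0.52361 and P(data|¬H) = 0.18·0.18·0.18 = 0.0058320.
Bayes: P(H|data) = 0.073·0.52361 / (0.073·0.52361 + 0.927·0.0058320) = 0.038223/0.043630 = 0.8761.

Posterior P(H) ≈ 0.876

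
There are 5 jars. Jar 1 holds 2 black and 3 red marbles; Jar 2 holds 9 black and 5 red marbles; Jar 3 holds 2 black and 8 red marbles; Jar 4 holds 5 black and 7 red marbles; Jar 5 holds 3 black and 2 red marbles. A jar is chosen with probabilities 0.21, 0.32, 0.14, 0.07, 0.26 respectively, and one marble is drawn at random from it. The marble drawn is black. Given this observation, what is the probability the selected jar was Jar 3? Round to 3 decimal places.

Tabulate prior·likelihood by source: [1] prior 0.21, lik 0.4, product 0.08400; [2] prior 0.32, lik 0.6429, product 0.2057; [3] prior 0.14, lik 0.2, product 0.02800; [4] prior 0.07, lik 0.4167, product 0.02917; [5] prior 0.26, lik 0.6, product 0.1560.
Normalizing constant = 0.50288; the posterior for Jar 3 is its product over the sum, 0.02800/0.50288 = 0.056.

Posterior probability ≈ 0.056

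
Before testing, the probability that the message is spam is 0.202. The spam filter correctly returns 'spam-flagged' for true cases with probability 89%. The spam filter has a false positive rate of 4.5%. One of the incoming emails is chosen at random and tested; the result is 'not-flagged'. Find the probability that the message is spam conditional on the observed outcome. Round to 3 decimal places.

P(H | E) ≈ 0.028

Let H be the event that the message is spam. P(H) = 0.202, so P(¬H) = 0.798. With E the 'not-flagged' result, P(E|H) = 0.11 and P(E|¬H) = 0.955.
P(E) = 0.11·0.202 + 0.955·0.798 = 0.022220 + 0.76209 = 0.78431.
By Bayes' theorem, P(H|E) = 0.022220 / 0.78431 = 0.028.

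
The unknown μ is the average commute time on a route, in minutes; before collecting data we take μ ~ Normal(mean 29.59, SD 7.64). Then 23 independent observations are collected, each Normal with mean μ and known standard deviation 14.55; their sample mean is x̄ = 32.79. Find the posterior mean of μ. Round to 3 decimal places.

Posterior mean ≈ 32.354

Prior precision 1/τ₀² = 1/7.64² = 0.0171322; data precision n/σ² = 23/14.55² = 0.108643.
Posterior precision = 0.0171322 + 0.108643 = 0.125775.
Posterior mean = (0.0171322·29.59 + 0.108643·32.79) / 0.125775 = 32.354.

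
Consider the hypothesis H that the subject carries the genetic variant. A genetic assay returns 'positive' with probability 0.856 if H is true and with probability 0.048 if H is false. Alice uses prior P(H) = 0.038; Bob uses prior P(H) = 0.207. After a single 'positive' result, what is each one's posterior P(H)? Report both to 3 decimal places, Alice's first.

Alice: 0.413; Bob: 0.823

The likelihood ratio for a 'positive' result is 0.856/0.048 = 17.833.
Alice: prior odds 0.038/0.962 = 0.039501; posterior odds 0.70444; posterior probability 0.413.
Bob: prior odds 0.207/0.793 = 0.26103; posterior odds 4.6551; posterior probability 0.823.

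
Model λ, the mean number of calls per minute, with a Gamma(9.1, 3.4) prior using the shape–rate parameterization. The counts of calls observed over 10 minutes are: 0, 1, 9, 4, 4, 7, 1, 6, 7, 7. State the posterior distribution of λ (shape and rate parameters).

The Poisson likelihood adds the total count to the shape and the number of exposure periods to the rate. Here ∑xᵢ = 46 and n = 10, so shape 9.1→55.1 and rate 3.4→13.4.

Posterior: Gamma(shape=55.1, rate=13.4)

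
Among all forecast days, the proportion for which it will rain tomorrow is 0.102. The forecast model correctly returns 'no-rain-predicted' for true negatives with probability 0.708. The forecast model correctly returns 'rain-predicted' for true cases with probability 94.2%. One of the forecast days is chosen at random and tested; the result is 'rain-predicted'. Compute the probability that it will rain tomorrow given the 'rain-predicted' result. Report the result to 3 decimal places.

Write H for 'it will rain tomorrow'. Prior odds H:¬H = 0.102/0.898 = 0.11359. For the 'rain-predicted' outcome, the likelihood ratio is 0.942/0.292 = 3.2260.
Posterior odds = 0.11359 × 3.2260 = 0.36643, so P(H|E) = 0.36643/(1+0.36643) = 0.268.

P(H | E) ≈ 0.268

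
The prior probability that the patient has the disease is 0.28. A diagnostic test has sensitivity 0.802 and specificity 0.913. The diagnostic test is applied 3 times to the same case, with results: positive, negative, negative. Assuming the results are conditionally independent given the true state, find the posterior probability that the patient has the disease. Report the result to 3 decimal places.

Posterior P(H) ≈ 0.144

With H the event that the patient has the disease, the joint likelihood of the observed sequence is P(data|H) = 0.802·0.198·0.198 = 0.031442 and P(data|¬H) = 0.087·0.913·0.913 = 0.072521.
Bayes: P(H|data) = 0.28·0.031442 / (0.28·0.031442 + 0.72·0.072521) = 0.0088037/0.061018 = 0.1443.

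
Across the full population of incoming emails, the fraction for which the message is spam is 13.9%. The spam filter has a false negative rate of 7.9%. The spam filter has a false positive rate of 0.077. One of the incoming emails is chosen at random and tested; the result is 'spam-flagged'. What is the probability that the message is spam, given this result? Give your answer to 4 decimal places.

Let H be the event that the message is spam. P(H) = 0.139, so P(¬H) = 0.861. With E the 'spam-flagged' result, P(E|H) = 0.921 and P(E|¬H) = 0.077.
P(E) = 0.921·0.139 + 0.077·0.861 = 0.12802 + 0.066297 = 0.19432.
By Bayes' theorem, P(H|E) = 0.12802 / 0.19432 = 0.6588.

P(H | E) ≈ 0.6588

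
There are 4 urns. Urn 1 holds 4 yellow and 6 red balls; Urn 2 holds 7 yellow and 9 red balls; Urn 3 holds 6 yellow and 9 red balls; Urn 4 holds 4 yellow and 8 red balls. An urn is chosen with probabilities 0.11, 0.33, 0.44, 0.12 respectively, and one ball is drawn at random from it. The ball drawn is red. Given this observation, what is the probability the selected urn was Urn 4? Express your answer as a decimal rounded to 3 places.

P(red|Urn 1) = 0.6; P(red|Urn 2) = 0.5625; P(red|Urn 3) = 0.6; P(red|Urn 4) = 0.6667.
Prior × likelihood for each source: 0.11·0.6=0.06600, 0.33·0.5625=0.1856, 0.44·0.6=0.2640, 0.12·0.6667=0.08000. Summing gives P(red) = 0.59563.
P(Urn 4 | red) = 0.08000 / 0.59563 = 0.134.

Posterior probability ≈ 0.134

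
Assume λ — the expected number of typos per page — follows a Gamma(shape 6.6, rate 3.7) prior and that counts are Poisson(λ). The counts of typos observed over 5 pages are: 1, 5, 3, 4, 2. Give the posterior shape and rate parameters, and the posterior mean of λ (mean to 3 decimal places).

The Poisson likelihood adds the total count to the shape and the number of exposure periods to the rate. Here ∑xᵢ = 15 and n = 5, so shape 6.6→21.6 and rate 3.7→8.7.
Posterior mean = shape/rate = 21.6/8.7 = 2.483.

Posterior: Gamma(shape=21.6, rate=8.7); mean ≈ 2.483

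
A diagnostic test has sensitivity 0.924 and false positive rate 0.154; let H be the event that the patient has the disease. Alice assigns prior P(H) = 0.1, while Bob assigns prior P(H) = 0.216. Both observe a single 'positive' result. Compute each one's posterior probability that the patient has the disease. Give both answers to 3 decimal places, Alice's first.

Alice: 0.400; Bob: 0.623

P('+'|H) = 0.924, P('+'|¬H) = 0.154.
Alice: numerator 0.924·0.1 = 0.092400; evidence = 0.092400+0.154·0.9 = 0.23100; posterior = 0.400.
Bob: numerator 0.924·0.216 = 0.19958; evidence = 0.19958+0.154·0.784 = 0.32032; posterior = 0.623.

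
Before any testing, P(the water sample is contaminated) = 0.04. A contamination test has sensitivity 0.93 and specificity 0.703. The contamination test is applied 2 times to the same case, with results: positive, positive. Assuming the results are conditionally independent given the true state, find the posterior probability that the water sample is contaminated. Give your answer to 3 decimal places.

Posterior P(H) ≈ 0.290

Let H be the event that the water sample is contaminated; start with P(H) = 0.04. P('positive'|H) = 0.93, P('positive'|¬H) = 0.297.
Update on result 1 ('positive'): P(H) ← 0.93·0.0400 / (0.93·0.0400 + 0.297·0.9600) = 0.037200/0.32232 = 0.1154.
Update on result 2 ('positive'): P(H) ← 0.93·0.1154 / (0.93·0.1154 + 0.297·0.8846) = 0.10733/0.37006 = 0.2900.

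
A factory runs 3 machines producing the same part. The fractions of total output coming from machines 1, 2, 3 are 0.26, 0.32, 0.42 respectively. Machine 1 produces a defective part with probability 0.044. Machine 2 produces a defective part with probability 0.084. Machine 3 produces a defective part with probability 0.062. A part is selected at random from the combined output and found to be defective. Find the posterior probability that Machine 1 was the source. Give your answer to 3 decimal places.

Posterior probability ≈ 0.178

P(defective|M1) = 0.044; P(defective|M2) = 0.084; P(defective|M3) = 0.062.
Prior × likelihood for each source: 0.26·0.044=0.01144, 0.32·0.084=0.02688, 0.42·0.062=0.02604. Summing gives P(defective) = 0.064360.
P(Machine 1 | defective) = 0.01144 / 0.064360 = 0.178.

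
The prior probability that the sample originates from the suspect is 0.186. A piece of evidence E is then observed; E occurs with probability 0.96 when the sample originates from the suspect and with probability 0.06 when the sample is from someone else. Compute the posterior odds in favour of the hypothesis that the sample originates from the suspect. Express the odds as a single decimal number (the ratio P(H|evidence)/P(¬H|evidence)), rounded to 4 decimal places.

Posterior odds ≈ 3.6560

Prior odds = 0.186/(1−0.186) = 0.22850. In log-odds, ln(0.22850) = -1.4762.
Add log likelihood ratio: ln(16.000) = 2.7726.
Posterior log-odds = 1.2964, so posterior odds = exp(1.2964) = 3.6560.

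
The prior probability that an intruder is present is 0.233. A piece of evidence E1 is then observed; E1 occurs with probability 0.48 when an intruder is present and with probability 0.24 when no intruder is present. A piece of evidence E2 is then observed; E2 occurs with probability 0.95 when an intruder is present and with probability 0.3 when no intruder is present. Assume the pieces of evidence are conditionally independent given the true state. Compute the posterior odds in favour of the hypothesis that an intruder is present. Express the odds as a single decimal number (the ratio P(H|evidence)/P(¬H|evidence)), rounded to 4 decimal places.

Prior odds = 0.233/(1−0.233) = 0.30378.
Likelihood ratio for E1 = 0.48/0.24 = 2.0000.
Likelihood ratio for E2 = 0.95/0.3 = 3.1667.
Posterior odds = prior odds × LR₁ × LR₂ = 1.9239.

Posterior odds ≈ 1.9239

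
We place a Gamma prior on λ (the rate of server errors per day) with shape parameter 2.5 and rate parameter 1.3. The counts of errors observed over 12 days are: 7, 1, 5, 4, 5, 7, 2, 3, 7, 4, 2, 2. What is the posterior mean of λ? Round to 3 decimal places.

Posterior mean ≈ 3.872

The Poisson likelihood adds the total count to the shape and the number of exposure periods to the rate. Here ∑xᵢ = 49 and n = 12, so shape 2.5→51.5 and rate 1.3→13.3.
Posterior mean = shape/rate = 51.5/13.3 = 3.872.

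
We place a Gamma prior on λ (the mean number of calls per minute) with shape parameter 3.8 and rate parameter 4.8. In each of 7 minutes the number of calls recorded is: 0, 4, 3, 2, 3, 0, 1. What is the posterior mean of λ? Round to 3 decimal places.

Total count ∑xᵢ = 13 over n = 7 minutes.
Gamma is conjugate to the Poisson likelihood: posterior is Gamma(shape = 3.8+13 = 16.8, rate = 4.8+7 = 11.8).
E[λ | data] = 16.8/11.8 = 1.424.

Posterior mean ≈ 1.424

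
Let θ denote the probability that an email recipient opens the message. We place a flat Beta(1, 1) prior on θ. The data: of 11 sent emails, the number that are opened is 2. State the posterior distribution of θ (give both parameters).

Posterior: Beta(3, 10)

Observing 2 successes and 9 failures updates Beta(1, 1) by adding the success and failure counts to the two shape parameters: α = 1+2 = 3, β = 1+9 = 10.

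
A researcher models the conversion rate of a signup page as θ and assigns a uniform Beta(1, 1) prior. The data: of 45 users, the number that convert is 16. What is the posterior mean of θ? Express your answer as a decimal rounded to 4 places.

Posterior mean ≈ 0.3617

The binomial likelihood is conjugate to the Beta prior: with 16 successes and 29 failures, the posterior is Beta(1+16, 1+29) = Beta(17, 30).
Posterior mean = α/(α+β) = 17/47 = 0.3617.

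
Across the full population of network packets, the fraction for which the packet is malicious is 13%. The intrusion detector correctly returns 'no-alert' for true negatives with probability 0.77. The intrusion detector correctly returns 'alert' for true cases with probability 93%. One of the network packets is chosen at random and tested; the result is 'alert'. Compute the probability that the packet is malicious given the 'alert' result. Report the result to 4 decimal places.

Write H for 'the packet is malicious'. Prior odds H:¬H = 0.13/0.87 = 0.14943. For the 'alert' outcome, the likelihood ratio is 0.93/0.23 = 4.0435.
Posterior odds = 0.14943 × 4.0435 = 0.60420, so P(H|E) = 0.60420/(1+0.60420) = 0.3766.

P(H | E) ≈ 0.3766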